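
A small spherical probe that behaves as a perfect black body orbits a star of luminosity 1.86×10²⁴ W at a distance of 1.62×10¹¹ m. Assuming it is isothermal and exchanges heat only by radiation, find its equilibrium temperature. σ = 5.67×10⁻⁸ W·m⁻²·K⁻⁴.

T ≈ 70.6 K

First find the stellar flux at distance d: S = L/(4πd²) = 1.86×10²⁴/(4π·(1.62×10¹¹)²) = 5.640 W/m².
For an isothermal sphere, absorbed (1−a)S·πr² = emitted σ·4πr²·T⁴, so T⁴ = (1−a)S/(4σ).
T⁴ = 1.00·5.640/(4·5.67×10⁻⁸) = 2.487×10⁷ K⁴.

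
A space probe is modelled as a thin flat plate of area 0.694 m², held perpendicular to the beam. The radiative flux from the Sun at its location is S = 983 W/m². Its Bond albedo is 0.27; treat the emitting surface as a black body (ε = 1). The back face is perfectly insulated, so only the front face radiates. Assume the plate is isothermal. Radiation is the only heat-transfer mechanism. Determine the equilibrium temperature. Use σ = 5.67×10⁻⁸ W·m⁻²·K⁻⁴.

At equilibrium, absorbed power = emitted power.
Absorbing cross-section = A = 0.6940 m²; emitting surface = A = 0.6940 m² (ratio 1).
(1−a)S·A_cross = εσ·A_surf·T⁴  ⇒  T⁴ = (1−a)S/(1σ).
T⁴ = 0.730·983/(1·5.67×10⁻⁸) = 1.266×10¹⁰ K⁴.
T = (1.266×10¹⁰)^(1/4).

T ≈ 335 K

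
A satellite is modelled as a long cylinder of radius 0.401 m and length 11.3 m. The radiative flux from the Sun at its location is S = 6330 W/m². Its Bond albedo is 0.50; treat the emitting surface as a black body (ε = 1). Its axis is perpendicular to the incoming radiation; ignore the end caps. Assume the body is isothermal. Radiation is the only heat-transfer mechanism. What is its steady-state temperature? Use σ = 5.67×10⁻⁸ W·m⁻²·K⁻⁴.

At equilibrium, absorbed power = emitted power.
Absorbing cross-section = 2rL = 9.063 m²; emitting surface = 2πrL = 28.47 m² (ratio π).
(1−a)S·A_cross = εσ·A_surf·T⁴  ⇒  T⁴ = (1−a)S/(πσ).
T⁴ = 0.500·6330/(π·5.67×10⁻⁸) = 1.777×10¹⁰ K⁴.
T = (1.777×10¹⁰)^(1/4).

T ≈ 365 K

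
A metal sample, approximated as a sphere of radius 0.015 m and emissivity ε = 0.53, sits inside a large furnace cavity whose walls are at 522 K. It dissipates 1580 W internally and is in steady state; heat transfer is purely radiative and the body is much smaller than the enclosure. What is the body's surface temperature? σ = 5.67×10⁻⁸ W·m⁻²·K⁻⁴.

For a small grey body in a large enclosure, net radiated power = εσA(T⁴ − T_w⁴).
Steady state: P = εσA(T⁴ − T_w⁴) with A = 4πr² = 0.002827 m².
T⁴ = P/(εσA) + T_w⁴ = 1580/(0.53·5.67×10⁻⁸·0.002827) + (522)⁴
    = 1.860×10¹³ + 7.425×10¹⁰ = 1.867×10¹³ K⁴.

T ≈ 2080 K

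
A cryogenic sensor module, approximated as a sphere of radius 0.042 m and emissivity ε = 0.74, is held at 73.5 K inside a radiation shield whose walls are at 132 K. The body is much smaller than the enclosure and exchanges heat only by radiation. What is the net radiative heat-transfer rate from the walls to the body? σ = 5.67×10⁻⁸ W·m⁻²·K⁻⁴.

For a small grey body in a large enclosure: P_net = εσA(T_body⁴ − T_wall⁴).
A = 4πr² = 0.02217 m²; T_body⁴ − T_wall⁴ = 2.918×10⁷ − 3.036×10⁸ = -2.744×10⁸ K⁴.
|P_net| = 0.74·5.67×10⁻⁸·0.02217·2.744×10⁸.

P_net ≈ 0.255 W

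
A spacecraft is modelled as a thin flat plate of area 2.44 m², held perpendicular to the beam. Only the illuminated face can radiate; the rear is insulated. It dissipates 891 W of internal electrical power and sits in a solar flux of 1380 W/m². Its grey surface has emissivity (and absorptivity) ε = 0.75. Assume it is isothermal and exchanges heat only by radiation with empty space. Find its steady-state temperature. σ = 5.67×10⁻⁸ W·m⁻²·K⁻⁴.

At steady state, absorbed solar power + internal power = radiated power.
Absorbed: α·S·A_cross = 0.75·1380·2.440 = 2525 W (cross-section A).
Total input = 2525 + 891 = 3416 W.
Radiated: εσ·A_surf·T⁴ with A_surf = A = 2.440 m².
T⁴ = 3416/(0.75·5.67×10⁻⁸·2.440) = 3.293×10¹⁰ K⁴.

T ≈ 426 K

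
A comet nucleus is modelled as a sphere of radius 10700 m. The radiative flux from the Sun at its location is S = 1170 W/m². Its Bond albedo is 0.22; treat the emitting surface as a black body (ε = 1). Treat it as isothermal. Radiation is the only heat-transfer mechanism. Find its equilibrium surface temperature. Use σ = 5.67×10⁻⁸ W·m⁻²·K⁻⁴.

At equilibrium, absorbed power = emitted power.
Absorbing cross-section = πr² = 3.597×10⁸ m²; emitting surface = 4πr² = 1.439×10⁹ m² (ratio 4).
(1−a)S·A_cross = εσ·A_surf·T⁴  ⇒  T⁴ = (1−a)S/(4σ).
T⁴ = 0.780·1170/(4·5.67×10⁻⁸) = 4.024×10⁹ K⁴.
T = (4.024×10⁹)^(1/4).

T ≈ 252 K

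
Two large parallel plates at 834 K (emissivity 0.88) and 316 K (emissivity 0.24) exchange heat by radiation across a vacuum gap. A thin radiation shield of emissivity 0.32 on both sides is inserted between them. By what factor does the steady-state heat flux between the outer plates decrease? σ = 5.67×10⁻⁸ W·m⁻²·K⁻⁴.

Without shield: q₀ = σΔ(T⁴)/(1/ε₁+1/ε₂−1) with denominator 4.303.
With shield the two gaps are in series; the resistances add: (1/ε₁+1/ε_s−1)+(1/ε_s+1/ε₂−1) = 3.261+6.292 = 9.553.
Heat-flux ratio q₀/q = 9.553/4.303.

factor ≈ 2.22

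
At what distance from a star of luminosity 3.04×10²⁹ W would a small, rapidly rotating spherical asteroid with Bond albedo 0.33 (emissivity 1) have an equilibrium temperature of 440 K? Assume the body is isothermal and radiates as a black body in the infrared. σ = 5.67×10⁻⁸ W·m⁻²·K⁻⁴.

d ≈ 1.38×10¹² m

For an isothermal black-emitting sphere, (1−a)S·πr² = σ·4πr²·T⁴ ⇒ S = 4σT⁴/(1−a).
S = 4·5.67×10⁻⁸·(440)⁴/0.670 = 12690 W/m².
Flux falls as S = L/(4πd²), so d = √(L/(4πS)) = √(3.04×10²⁹/(4π·12690)).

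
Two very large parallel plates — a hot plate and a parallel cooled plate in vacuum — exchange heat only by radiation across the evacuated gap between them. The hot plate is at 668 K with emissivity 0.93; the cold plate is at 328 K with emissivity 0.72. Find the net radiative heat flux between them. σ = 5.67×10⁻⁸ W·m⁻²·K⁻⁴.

For two infinite grey parallel plates, q = σ(T₁⁴ − T₂⁴)/(1/ε₁ + 1/ε₂ − 1).
T₁⁴ − T₂⁴ = 1.991×10¹¹ − 1.157×10¹⁰ = 1.875×10¹¹ K⁴.
1/ε₁ + 1/ε₂ − 1 = 1.075 + 1.389 − 1 = 1.464.
q = 5.67×10⁻⁸ × 1.875×10¹¹ / 1.464.

q ≈ 7260 W/m²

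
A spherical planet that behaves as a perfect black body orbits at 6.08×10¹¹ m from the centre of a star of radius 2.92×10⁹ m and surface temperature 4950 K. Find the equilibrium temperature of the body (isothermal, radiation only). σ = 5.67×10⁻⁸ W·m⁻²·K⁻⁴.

The star's surface emits σT_*⁴; at distance d the flux is S = σT_*⁴(R_*/d)².
S = 5.67×10⁻⁸·(4950)⁴·(2.92×10⁹/6.08×10¹¹)² = 785.2 W/m².
For an isothermal sphere T⁴ = (1−a)S/(4σ) = 3.462×10⁹ K⁴.

T ≈ 243 K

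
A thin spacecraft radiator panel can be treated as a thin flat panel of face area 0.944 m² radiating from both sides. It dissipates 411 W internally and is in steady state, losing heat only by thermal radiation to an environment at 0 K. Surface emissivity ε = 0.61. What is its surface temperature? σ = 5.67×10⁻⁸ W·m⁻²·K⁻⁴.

T ≈ 282 K

Steady state: internal power = radiated power, P = εσA T⁴.
Radiating area A = 2·0.944 = 1.888 m².
T⁴ = P/(εσA) = 411/(0.61·5.67×10⁻⁸·1.888) = 6.294×10⁹ K⁴.
T = (6.294×10⁹)^(1/4).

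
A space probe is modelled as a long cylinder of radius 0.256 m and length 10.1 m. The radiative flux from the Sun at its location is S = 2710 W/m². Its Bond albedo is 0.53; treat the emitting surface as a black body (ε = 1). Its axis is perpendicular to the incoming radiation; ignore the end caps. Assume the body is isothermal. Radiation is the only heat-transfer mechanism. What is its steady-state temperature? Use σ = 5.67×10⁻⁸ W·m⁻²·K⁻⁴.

At equilibrium, absorbed power = emitted power.
Absorbing cross-section = 2rL = 5.171 m²; emitting surface = 2πrL = 16.25 m² (ratio π).
(1−a)S·A_cross = εσ·A_surf·T⁴  ⇒  T⁴ = (1−a)S/(πσ).
T⁴ = 0.470·2710/(π·5.67×10⁻⁸) = 7.150×10⁹ K⁴.
T = (7.150×10⁹)^(1/4).

T ≈ 291 K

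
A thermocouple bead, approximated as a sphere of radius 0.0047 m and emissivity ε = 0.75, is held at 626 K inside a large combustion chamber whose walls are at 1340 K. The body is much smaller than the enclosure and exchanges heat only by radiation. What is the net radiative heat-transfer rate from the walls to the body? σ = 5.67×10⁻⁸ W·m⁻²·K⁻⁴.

P_net ≈ 36.2 W

For a small grey body in a large enclosure: P_net = εσA(T_body⁴ − T_wall⁴).
A = 4πr² = 2.776×10⁻⁴ m²; T_body⁴ − T_wall⁴ = 1.536×10¹¹ − 3.224×10¹² = -3.071×10¹² K⁴.
|P_net| = 0.75·5.67×10⁻⁸·2.776×10⁻⁴·3.071×10¹².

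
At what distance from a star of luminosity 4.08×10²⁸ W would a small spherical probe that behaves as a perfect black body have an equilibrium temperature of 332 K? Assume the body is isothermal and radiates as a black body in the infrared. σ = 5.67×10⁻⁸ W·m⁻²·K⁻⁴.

d ≈ 1.09×10¹² m

For an isothermal black-emitting sphere, (1−a)S·πr² = σ·4πr²·T⁴ ⇒ S = 4σT⁴/(1−a).
S = 4·5.67×10⁻⁸·(332)⁴/1.00 = 2755 W/m².
Flux falls as S = L/(4πd²), so d = √(L/(4πS)) = √(4.08×10²⁸/(4π·2755)).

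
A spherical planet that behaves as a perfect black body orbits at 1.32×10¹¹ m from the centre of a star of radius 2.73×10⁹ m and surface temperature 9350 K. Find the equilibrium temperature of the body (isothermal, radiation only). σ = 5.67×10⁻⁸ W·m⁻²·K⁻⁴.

T ≈ 951 K

The star's surface emits σT_*⁴; at distance d the flux is S = σT_*⁴(R_*/d)².
S = 5.67×10⁻⁸·(9350)⁴·(2.73×10⁹/1.32×10¹¹)² = 1.854×10⁵ W/m².
For an isothermal sphere T⁴ = (1−a)S/(4σ) = 8.173×10¹¹ K⁴.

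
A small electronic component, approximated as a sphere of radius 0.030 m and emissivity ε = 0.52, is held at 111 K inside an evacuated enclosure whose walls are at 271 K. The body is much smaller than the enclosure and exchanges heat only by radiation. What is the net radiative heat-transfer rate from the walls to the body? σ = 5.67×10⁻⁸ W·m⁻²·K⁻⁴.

P_net ≈ 1.75 W

For a small grey body in a large enclosure: P_net = εσA(T_body⁴ − T_wall⁴).
A = 4πr² = 0.01131 m²; T_body⁴ − T_wall⁴ = 1.518×10⁸ − 5.394×10⁹ = -5.242×10⁹ K⁴.
|P_net| = 0.52·5.67×10⁻⁸·0.01131·5.242×10⁹.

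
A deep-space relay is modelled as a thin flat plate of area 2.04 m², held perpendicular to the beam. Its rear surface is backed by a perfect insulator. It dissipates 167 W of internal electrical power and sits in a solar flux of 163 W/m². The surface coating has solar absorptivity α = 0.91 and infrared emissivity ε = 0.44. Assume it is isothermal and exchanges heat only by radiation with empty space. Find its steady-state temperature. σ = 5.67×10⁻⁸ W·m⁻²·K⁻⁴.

T ≈ 310 K

At steady state, absorbed solar power + internal power = radiated power.
Absorbed: α·S·A_cross = 0.91·163·2.040 = 302.6 W (cross-section A).
Total input = 302.6 + 167 = 469.6 W.
Radiated: εσ·A_surf·T⁴ with A_surf = A = 2.040 m².
T⁴ = 469.6/(0.44·5.67×10⁻⁸·2.040) = 9.227×10⁹ K⁴.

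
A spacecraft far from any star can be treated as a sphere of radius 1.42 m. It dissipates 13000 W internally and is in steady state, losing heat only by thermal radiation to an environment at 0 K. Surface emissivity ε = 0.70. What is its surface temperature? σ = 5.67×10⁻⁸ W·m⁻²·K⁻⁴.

Steady state: internal power = radiated power, P = εσA T⁴.
Radiating area A = 4πr² = 25.34 m².
T⁴ = P/(εσA) = 13000/(0.70·5.67×10⁻⁸·25.34) = 1.293×10¹⁰ K⁴.
T = (1.293×10¹⁰)^(1/4).

T ≈ 337 K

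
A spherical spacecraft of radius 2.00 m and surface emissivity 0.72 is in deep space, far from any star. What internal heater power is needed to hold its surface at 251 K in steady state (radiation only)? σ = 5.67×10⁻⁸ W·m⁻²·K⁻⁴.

P = εσ·4πr²·T⁴.
4πr² = 50.27 m²; T⁴ = 3.969×10⁹ K⁴.
P = 0.72·5.67×10⁻⁸·50.27·3.969×10⁹.

P ≈ 8140 W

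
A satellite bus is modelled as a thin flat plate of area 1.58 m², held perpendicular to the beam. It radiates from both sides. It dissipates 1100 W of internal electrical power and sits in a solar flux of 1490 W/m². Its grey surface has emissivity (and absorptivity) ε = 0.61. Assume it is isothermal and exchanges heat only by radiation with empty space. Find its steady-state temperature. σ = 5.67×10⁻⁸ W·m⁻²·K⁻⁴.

T ≈ 390 K

At steady state, absorbed solar power + internal power = radiated power.
Absorbed: α·S·A_cross = 0.61·1490·1.580 = 1436 W (cross-section A).
Total input = 1436 + 1100 = 2536 W.
Radiated: εσ·A_surf·T⁴ with A_surf = 2A = 3.160 m².
T⁴ = 2536/(0.61·5.67×10⁻⁸·3.160) = 2.320×10¹⁰ K⁴.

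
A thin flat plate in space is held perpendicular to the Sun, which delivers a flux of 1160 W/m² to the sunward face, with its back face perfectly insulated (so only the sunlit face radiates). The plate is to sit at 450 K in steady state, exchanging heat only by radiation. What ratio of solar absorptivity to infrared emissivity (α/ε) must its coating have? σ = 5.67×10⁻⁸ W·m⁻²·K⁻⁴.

Balance: αS·A = εσ·1A·T⁴ ⇒ α/ε = σT⁴/S.
α/ε = 5.67×10⁻⁸·(450)⁴/1160 = 5.67×10⁻⁸·4.101×10¹⁰/1160.

α/ε ≈ 2.00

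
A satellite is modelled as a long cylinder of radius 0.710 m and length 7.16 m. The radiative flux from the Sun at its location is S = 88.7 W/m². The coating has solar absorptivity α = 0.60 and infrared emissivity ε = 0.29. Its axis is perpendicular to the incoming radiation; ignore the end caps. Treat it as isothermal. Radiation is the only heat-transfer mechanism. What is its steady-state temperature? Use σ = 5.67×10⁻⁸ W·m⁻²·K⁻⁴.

T ≈ 179 K

At equilibrium, absorbed power = emitted power.
Absorbing cross-section = 2rL = 10.17 m²; emitting surface = 2πrL = 31.94 m² (ratio π).
αS·A_cross = εσ·A_surf·T⁴  ⇒  T⁴ = αS/(ε·πσ).
T⁴ = 0.600·88.7/(0.29·π·5.67×10⁻⁸) = 1.030×10⁹ K⁴.
T = (1.030×10⁹)^(1/4).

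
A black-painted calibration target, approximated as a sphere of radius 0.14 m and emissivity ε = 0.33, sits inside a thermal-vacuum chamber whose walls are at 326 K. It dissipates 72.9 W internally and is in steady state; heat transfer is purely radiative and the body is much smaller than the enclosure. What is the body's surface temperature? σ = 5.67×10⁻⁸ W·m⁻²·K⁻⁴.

T ≈ 406 K

For a small grey body in a large enclosure, net radiated power = εσA(T⁴ − T_w⁴).
Steady state: P = εσA(T⁴ − T_w⁴) with A = 4πr² = 0.2463 m².
T⁴ = P/(εσA) + T_w⁴ = 72.9/(0.33·5.67×10⁻⁸·0.2463) + (326)⁴
    = 1.582×10¹⁰ + 1.129×10¹⁰ = 2.711×10¹⁰ K⁴.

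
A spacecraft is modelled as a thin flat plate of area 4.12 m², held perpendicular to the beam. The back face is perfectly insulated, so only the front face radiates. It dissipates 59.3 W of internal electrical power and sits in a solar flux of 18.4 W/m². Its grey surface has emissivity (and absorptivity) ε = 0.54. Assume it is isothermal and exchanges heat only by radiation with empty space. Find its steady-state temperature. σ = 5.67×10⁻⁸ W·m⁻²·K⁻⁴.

T ≈ 168 K

At steady state, absorbed solar power + internal power = radiated power.
Absorbed: α·S·A_cross = 0.54·18.4·4.120 = 40.94 W (cross-section A).
Total input = 40.94 + 59.3 = 100.2 W.
Radiated: εσ·A_surf·T⁴ with A_surf = A = 4.120 m².
T⁴ = 100.2/(0.54·5.67×10⁻⁸·4.120) = 7.946×10⁸ K⁴.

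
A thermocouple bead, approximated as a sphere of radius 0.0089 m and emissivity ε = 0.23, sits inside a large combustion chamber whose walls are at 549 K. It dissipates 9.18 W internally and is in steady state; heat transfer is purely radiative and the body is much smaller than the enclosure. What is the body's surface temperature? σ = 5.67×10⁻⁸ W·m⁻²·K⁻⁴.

For a small grey body in a large enclosure, net radiated power = εσA(T⁴ − T_w⁴).
Steady state: P = εσA(T⁴ − T_w⁴) with A = 4πr² = 9.954×10⁻⁴ m².
T⁴ = P/(εσA) + T_w⁴ = 9.18/(0.23·5.67×10⁻⁸·9.954×10⁻⁴) + (549)⁴
    = 7.072×10¹¹ + 9.084×10¹⁰ = 7.980×10¹¹ K⁴.

T ≈ 945 K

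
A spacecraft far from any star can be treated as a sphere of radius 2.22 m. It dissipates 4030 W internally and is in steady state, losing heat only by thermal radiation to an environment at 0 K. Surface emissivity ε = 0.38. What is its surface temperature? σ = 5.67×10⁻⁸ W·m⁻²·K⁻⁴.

T ≈ 234 K

Steady state: internal power = radiated power, P = εσA T⁴.
Radiating area A = 4πr² = 61.93 m².
T⁴ = P/(εσA) = 4030/(0.38·5.67×10⁻⁸·61.93) = 3.020×10⁹ K⁴.
T = (3.020×10⁹)^(1/4).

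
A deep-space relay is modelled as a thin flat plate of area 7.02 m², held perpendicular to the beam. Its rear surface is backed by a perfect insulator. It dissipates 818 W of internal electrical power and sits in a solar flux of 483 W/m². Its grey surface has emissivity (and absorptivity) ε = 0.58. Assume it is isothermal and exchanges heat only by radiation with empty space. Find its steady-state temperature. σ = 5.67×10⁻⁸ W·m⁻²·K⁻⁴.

T ≈ 331 K

At steady state, absorbed solar power + internal power = radiated power.
Absorbed: α·S·A_cross = 0.58·483·7.020 = 1967 W (cross-section A).
Total input = 1967 + 818 = 2785 W.
Radiated: εσ·A_surf·T⁴ with A_surf = A = 7.020 m².
T⁴ = 2785/(0.58·5.67×10⁻⁸·7.020) = 1.206×10¹⁰ K⁴.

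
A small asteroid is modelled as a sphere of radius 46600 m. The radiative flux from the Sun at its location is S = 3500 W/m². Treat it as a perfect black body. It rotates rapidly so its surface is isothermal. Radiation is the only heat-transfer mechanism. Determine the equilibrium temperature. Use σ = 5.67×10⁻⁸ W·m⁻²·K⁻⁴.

T ≈ 352 K

At equilibrium, absorbed power = emitted power.
Absorbing cross-section = πr² = 6.822×10⁹ m²; emitting surface = 4πr² = 2.729×10¹⁰ m² (ratio 4).
S·A_cross = εσ·A_surf·T⁴  ⇒  T⁴ = S/(4σ).
T⁴ = 1.00·3500/(4·5.67×10⁻⁸) = 1.543×10¹⁰ K⁴.
T = (1.543×10¹⁰)^(1/4).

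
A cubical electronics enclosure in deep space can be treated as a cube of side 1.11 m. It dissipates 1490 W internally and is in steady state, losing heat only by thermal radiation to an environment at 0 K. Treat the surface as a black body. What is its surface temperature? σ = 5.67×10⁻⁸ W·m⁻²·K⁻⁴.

Steady state: internal power = radiated power, P = εσA T⁴.
Radiating area A = 6L² = 7.393 m².
T⁴ = P/(εσA) = 1490/(1.0·5.67×10⁻⁸·7.393) = 3.555×10⁹ K⁴.
T = (3.555×10⁹)^(1/4).

T ≈ 244 K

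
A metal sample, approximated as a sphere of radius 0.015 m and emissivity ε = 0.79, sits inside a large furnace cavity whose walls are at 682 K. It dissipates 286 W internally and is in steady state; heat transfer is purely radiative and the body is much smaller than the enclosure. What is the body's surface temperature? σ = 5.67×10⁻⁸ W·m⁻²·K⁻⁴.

For a small grey body in a large enclosure, net radiated power = εσA(T⁴ − T_w⁴).
Steady state: P = εσA(T⁴ − T_w⁴) with A = 4πr² = 0.002827 m².
T⁴ = P/(εσA) + T_w⁴ = 286/(0.79·5.67×10⁻⁸·0.002827) + (682)⁴
    = 2.258×10¹² + 2.163×10¹¹ = 2.475×10¹² K⁴.

T ≈ 1250 K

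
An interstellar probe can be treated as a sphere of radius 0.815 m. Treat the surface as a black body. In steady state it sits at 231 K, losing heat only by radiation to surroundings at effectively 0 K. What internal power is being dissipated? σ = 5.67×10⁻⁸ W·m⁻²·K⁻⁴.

Steady state: P = εσA T⁴.
A = 4πr² = 8.347 m²; T⁴ = (231)⁴ = 2.847×10⁹ K⁴.
P = 1.0 × 5.67×10⁻⁸ × 8.347 × 2.847×10⁹.

P ≈ 1350 W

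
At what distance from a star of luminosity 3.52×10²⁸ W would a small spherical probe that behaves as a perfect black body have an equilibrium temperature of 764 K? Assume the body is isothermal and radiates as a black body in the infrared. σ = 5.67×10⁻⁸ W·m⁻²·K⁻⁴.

d ≈ 1.90×10¹¹ m

For an isothermal black-emitting sphere, (1−a)S·πr² = σ·4πr²·T⁴ ⇒ S = 4σT⁴/(1−a).
S = 4·5.67×10⁻⁸·(764)⁴/1.00 = 77270 W/m².
Flux falls as S = L/(4πd²), so d = √(L/(4πS)) = √(3.52×10²⁸/(4π·77270)).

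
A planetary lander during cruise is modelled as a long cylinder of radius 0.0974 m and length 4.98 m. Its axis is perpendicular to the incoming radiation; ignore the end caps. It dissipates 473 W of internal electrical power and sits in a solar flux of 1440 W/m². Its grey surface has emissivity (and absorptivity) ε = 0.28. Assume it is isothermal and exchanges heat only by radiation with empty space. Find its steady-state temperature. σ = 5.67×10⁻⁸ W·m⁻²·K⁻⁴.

T ≈ 366 K

At steady state, absorbed solar power + internal power = radiated power.
Absorbed: α·S·A_cross = 0.28·1440·0.9701 = 391.1 W (cross-section 2rL).
Total input = 391.1 + 473 = 864.1 W.
Radiated: εσ·A_surf·T⁴ with A_surf = 2πrL = 3.048 m².
T⁴ = 864.1/(0.28·5.67×10⁻⁸·3.048) = 1.786×10¹⁰ K⁴.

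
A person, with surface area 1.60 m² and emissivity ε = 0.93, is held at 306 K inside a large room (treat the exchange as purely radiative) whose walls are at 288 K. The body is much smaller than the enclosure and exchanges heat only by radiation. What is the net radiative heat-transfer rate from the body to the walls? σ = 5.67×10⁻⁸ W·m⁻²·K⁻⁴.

For a small grey body in a large enclosure: P_net = εσA(T_body⁴ − T_wall⁴).
A = 1.60 m²; T_body⁴ − T_wall⁴ = 8.768×10⁹ − 6.880×10⁹ = 1.888×10⁹ K⁴.
|P_net| = 0.93·5.67×10⁻⁸·1.600·1.888×10⁹.

P_net ≈ 159 W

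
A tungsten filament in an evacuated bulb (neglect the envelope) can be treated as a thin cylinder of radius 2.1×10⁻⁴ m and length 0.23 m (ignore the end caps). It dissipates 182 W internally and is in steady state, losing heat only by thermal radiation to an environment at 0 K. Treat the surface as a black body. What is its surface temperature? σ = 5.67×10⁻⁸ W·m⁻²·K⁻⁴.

Steady state: internal power = radiated power, P = εσA T⁴.
Radiating area A = 2πrL = 3.035×10⁻⁴ m².
T⁴ = P/(εσA) = 182/(1.0·5.67×10⁻⁸·3.035×10⁻⁴) = 1.058×10¹³ K⁴.
T = (1.058×10¹³)^(1/4).

T ≈ 1800 K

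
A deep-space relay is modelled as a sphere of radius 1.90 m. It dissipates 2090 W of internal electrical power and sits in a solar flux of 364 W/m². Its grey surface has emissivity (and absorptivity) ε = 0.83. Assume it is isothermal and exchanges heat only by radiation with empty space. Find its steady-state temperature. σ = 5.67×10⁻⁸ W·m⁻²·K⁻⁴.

At steady state, absorbed solar power + internal power = radiated power.
Absorbed: α·S·A_cross = 0.83·364·11.34 = 3426 W (cross-section πr²).
Total input = 3426 + 2090 = 5516 W.
Radiated: εσ·A_surf·T⁴ with A_surf = 4πr² = 45.36 m².
T⁴ = 5516/(0.83·5.67×10⁻⁸·45.36) = 2.584×10⁹ K⁴.

T ≈ 225 K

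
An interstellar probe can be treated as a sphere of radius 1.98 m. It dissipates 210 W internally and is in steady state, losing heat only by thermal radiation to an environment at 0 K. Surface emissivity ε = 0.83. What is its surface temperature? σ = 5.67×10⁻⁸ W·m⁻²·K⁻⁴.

Steady state: internal power = radiated power, P = εσA T⁴.
Radiating area A = 4πr² = 49.27 m².
T⁴ = P/(εσA) = 210/(0.83·5.67×10⁻⁸·49.27) = 9.058×10⁷ K⁴.
T = (9.058×10⁷)^(1/4).

T ≈ 97.6 K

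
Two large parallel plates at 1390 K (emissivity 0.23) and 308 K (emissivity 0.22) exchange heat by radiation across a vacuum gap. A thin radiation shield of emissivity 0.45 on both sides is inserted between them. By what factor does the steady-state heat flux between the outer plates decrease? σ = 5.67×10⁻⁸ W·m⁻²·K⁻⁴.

factor ≈ 1.44

Without shield: q₀ = σΔ(T⁴)/(1/ε₁+1/ε₂−1) with denominator 7.893.
With shield the two gaps are in series; the resistances add: (1/ε₁+1/ε_s−1)+(1/ε_s+1/ε₂−1) = 5.570+5.768 = 11.34.
Heat-flux ratio q₀/q = 11.34/7.893.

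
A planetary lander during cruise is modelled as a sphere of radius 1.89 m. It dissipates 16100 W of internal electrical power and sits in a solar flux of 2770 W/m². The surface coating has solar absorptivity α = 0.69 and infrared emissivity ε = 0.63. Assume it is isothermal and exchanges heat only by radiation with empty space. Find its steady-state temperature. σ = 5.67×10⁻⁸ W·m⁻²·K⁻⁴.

At steady state, absorbed solar power + internal power = radiated power.
Absorbed: α·S·A_cross = 0.69·2770·11.22 = 21450 W (cross-section πr²).
Total input = 21450 + 16100 = 37550 W.
Radiated: εσ·A_surf·T⁴ with A_surf = 4πr² = 44.89 m².
T⁴ = 37550/(0.63·5.67×10⁻⁸·44.89) = 2.342×10¹⁰ K⁴.

T ≈ 391 K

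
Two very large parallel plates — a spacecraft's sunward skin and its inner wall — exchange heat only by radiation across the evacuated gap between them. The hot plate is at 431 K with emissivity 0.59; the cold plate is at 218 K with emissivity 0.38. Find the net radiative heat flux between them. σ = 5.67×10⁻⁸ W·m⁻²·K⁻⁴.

q ≈ 550 W/m²

For two infinite grey parallel plates, q = σ(T₁⁴ − T₂⁴)/(1/ε₁ + 1/ε₂ − 1).
T₁⁴ − T₂⁴ = 3.451×10¹⁰ − 2.259×10⁹ = 3.225×10¹⁰ K⁴.
1/ε₁ + 1/ε₂ − 1 = 1.695 + 2.632 − 1 = 3.326.
q = 5.67×10⁻⁸ × 3.225×10¹⁰ / 3.326.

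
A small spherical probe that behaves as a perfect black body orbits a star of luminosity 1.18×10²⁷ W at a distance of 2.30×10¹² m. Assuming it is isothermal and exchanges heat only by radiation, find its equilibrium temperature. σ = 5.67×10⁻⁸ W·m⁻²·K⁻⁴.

T ≈ 94.1 K

First find the stellar flux at distance d: S = L/(4πd²) = 1.18×10²⁷/(4π·(2.30×10¹²)²) = 17.75 W/m².
For an isothermal sphere, absorbed (1−a)S·πr² = emitted σ·4πr²·T⁴, so T⁴ = (1−a)S/(4σ).
T⁴ = 1.00·17.75/(4·5.67×10⁻⁸) = 7.827×10⁷ K⁴.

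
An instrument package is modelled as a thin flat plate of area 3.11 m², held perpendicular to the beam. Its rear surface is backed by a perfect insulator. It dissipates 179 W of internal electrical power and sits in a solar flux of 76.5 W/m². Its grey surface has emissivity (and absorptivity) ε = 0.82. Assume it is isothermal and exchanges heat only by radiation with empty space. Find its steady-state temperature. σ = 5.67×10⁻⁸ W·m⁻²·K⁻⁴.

At steady state, absorbed solar power + internal power = radiated power.
Absorbed: α·S·A_cross = 0.82·76.5·3.110 = 195.1 W (cross-section A).
Total input = 195.1 + 179 = 374.1 W.
Radiated: εσ·A_surf·T⁴ with A_surf = A = 3.110 m².
T⁴ = 374.1/(0.82·5.67×10⁻⁸·3.110) = 2.587×10⁹ K⁴.

T ≈ 226 K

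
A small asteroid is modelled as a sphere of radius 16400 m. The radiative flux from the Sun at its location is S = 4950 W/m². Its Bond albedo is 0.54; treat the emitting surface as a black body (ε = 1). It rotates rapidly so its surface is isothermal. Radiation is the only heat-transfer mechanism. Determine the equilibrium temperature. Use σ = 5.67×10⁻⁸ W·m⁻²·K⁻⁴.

T ≈ 317 K

At equilibrium, absorbed power = emitted power.
Absorbing cross-section = πr² = 8.450×10⁸ m²; emitting surface = 4πr² = 3.380×10⁹ m² (ratio 4).
(1−a)S·A_cross = εσ·A_surf·T⁴  ⇒  T⁴ = (1−a)S/(4σ).
T⁴ = 0.460·4950/(4·5.67×10⁻⁸) = 1.004×10¹⁰ K⁴.
T = (1.004×10¹⁰)^(1/4).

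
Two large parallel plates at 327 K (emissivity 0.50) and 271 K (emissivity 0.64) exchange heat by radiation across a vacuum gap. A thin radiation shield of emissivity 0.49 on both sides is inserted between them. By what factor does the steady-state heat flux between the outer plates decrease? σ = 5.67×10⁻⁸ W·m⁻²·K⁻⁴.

Without shield: q₀ = σΔ(T⁴)/(1/ε₁+1/ε₂−1) with denominator 2.562.
With shield the two gaps are in series; the resistances add: (1/ε₁+1/ε_s−1)+(1/ε_s+1/ε₂−1) = 3.041+2.603 = 5.644.
Heat-flux ratio q₀/q = 5.644/2.562.

factor ≈ 2.20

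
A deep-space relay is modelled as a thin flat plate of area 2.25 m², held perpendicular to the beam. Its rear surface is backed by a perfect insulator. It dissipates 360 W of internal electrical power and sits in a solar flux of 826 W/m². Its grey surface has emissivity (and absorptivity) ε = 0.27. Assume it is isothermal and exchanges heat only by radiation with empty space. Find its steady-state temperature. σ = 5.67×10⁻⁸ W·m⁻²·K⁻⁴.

At steady state, absorbed solar power + internal power = radiated power.
Absorbed: α·S·A_cross = 0.27·826·2.250 = 501.8 W (cross-section A).
Total input = 501.8 + 360 = 861.8 W.
Radiated: εσ·A_surf·T⁴ with A_surf = A = 2.250 m².
T⁴ = 861.8/(0.27·5.67×10⁻⁸·2.250) = 2.502×10¹⁰ K⁴.

T ≈ 398 K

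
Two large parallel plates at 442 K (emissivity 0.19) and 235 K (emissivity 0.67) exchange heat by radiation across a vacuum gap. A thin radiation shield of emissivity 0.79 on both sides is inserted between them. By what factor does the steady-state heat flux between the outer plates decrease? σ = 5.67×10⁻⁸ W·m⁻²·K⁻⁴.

Without shield: q₀ = σΔ(T⁴)/(1/ε₁+1/ε₂−1) with denominator 5.756.
With shield the two gaps are in series; the resistances add: (1/ε₁+1/ε_s−1)+(1/ε_s+1/ε₂−1) = 5.529+1.758 = 7.287.
Heat-flux ratio q₀/q = 7.287/5.756.

factor ≈ 1.27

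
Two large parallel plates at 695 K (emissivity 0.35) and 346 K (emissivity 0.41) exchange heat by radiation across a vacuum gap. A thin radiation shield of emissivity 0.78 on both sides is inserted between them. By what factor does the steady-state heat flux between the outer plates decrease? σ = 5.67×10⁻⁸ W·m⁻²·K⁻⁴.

Without shield: q₀ = σΔ(T⁴)/(1/ε₁+1/ε₂−1) with denominator 4.296.
With shield the two gaps are in series; the resistances add: (1/ε₁+1/ε_s−1)+(1/ε_s+1/ε₂−1) = 3.139+2.721 = 5.860.
Heat-flux ratio q₀/q = 5.860/4.296.

factor ≈ 1.36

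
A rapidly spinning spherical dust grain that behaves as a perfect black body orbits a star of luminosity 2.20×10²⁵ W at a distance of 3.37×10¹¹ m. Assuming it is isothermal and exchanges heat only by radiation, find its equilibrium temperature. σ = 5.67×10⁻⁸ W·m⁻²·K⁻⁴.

T ≈ 90.8 K

First find the stellar flux at distance d: S = L/(4πd²) = 2.20×10²⁵/(4π·(3.37×10¹¹)²) = 15.42 W/m².
For an isothermal sphere, absorbed (1−a)S·πr² = emitted σ·4πr²·T⁴, so T⁴ = (1−a)S/(4σ).
T⁴ = 1.00·15.42/(4·5.67×10⁻⁸) = 6.797×10⁷ K⁴.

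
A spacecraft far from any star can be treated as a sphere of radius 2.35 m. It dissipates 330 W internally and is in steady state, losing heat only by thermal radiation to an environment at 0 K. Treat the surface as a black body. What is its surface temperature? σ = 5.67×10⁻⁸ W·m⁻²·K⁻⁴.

Steady state: internal power = radiated power, P = εσA T⁴.
Radiating area A = 4πr² = 69.40 m².
T⁴ = P/(εσA) = 330/(1.0·5.67×10⁻⁸·69.40) = 8.387×10⁷ K⁴.
T = (8.387×10⁷)^(1/4).

T ≈ 95.7 K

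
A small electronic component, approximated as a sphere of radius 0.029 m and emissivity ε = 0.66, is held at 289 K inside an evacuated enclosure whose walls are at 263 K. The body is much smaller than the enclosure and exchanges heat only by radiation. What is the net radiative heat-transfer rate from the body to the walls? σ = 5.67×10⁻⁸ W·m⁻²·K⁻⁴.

P_net ≈ 0.867 W

For a small grey body in a large enclosure: P_net = εσA(T_body⁴ − T_wall⁴).
A = 4πr² = 0.01057 m²; T_body⁴ − T_wall⁴ = 6.976×10⁹ − 4.784×10⁹ = 2.191×10⁹ K⁴.
|P_net| = 0.66·5.67×10⁻⁸·0.01057·2.191×10⁹.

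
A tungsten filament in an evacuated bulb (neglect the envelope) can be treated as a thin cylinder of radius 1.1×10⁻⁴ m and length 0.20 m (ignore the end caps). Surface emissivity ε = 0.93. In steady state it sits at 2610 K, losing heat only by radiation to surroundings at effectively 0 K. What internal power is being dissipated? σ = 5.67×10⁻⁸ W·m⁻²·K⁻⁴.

P ≈ 338 W

Steady state: P = εσA T⁴.
A = 2πrL = 1.382×10⁻⁴ m²; T⁴ = (2610)⁴ = 4.640×10¹³ K⁴.
P = 0.93 × 5.67×10⁻⁸ × 1.382×10⁻⁴ × 4.640×10¹³.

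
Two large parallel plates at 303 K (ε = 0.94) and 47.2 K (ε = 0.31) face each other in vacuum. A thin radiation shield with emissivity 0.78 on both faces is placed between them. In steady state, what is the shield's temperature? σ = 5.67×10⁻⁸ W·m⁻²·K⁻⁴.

T_s ≈ 279 K

In steady state the net flux on the hot side equals that on the cold side.
σ(T₁⁴−T_s⁴)/D₁ = σ(T_s⁴−T₂⁴)/D₂, with D₁ = 1/ε₁+1/ε_s−1 = 1.346, D₂ = 1/ε_s+1/ε₂−1 = 3.508.
Solve for T_s⁴: T_s⁴ = (D₂·T₁⁴ + D₁·T₂⁴)/(D₁+D₂) = 6.093×10⁹ K⁴.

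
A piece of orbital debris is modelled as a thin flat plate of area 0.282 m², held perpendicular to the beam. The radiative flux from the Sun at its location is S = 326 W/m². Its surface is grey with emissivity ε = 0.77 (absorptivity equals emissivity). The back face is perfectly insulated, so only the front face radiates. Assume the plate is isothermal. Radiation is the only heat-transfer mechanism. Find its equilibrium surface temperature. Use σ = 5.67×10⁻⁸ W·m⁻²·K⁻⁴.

T ≈ 275 K

At equilibrium, absorbed power = emitted power.
Absorbing cross-section = A = 0.2820 m²; emitting surface = A = 0.2820 m² (ratio 1).
εS·A_cross = εσ·A_surf·T⁴  ⇒  T⁴ = S/(1σ)   (ε cancels).
T⁴ = 326/(1·5.67×10⁻⁸) = 5.750×10⁹ K⁴.
T = (5.750×10⁹)^(1/4).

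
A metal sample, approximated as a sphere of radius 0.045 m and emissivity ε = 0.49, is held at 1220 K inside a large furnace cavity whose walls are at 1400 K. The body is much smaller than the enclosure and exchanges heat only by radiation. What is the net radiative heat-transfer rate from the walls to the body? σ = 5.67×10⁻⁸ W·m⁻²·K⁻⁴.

P_net ≈ 1150 W

For a small grey body in a large enclosure: P_net = εσA(T_body⁴ − T_wall⁴).
A = 4πr² = 0.02545 m²; T_body⁴ − T_wall⁴ = 2.215×10¹² − 3.842×10¹² = -1.626×10¹² K⁴.
|P_net| = 0.49·5.67×10⁻⁸·0.02545·1.626×10¹².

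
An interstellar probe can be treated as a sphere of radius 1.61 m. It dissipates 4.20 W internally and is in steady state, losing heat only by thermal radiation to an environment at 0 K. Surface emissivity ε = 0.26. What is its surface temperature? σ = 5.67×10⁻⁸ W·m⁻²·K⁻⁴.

T ≈ 54.4 K

Steady state: internal power = radiated power, P = εσA T⁴.
Radiating area A = 4πr² = 32.57 m².
T⁴ = P/(εσA) = 4.20/(0.26·5.67×10⁻⁸·32.57) = 8.746×10⁶ K⁴.
T = (8.746×10⁶)^(1/4).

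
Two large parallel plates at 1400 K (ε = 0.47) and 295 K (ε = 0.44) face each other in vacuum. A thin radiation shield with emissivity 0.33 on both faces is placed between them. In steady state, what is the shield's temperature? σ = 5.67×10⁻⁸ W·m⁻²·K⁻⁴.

In steady state the net flux on the hot side equals that on the cold side.
σ(T₁⁴−T_s⁴)/D₁ = σ(T_s⁴−T₂⁴)/D₂, with D₁ = 1/ε₁+1/ε_s−1 = 4.158, D₂ = 1/ε_s+1/ε₂−1 = 4.303.
Solve for T_s⁴: T_s⁴ = (D₂·T₁⁴ + D₁·T₂⁴)/(D₁+D₂) = 1.957×10¹² K⁴.

T_s ≈ 1180 K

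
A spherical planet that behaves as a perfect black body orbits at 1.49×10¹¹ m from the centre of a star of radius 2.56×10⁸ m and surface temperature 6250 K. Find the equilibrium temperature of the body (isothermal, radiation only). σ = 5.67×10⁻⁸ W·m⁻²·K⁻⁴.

T ≈ 183 K

The star's surface emits σT_*⁴; at distance d the flux is S = σT_*⁴(R_*/d)².
S = 5.67×10⁻⁸·(6250)⁴·(2.56×10⁸/1.49×10¹¹)² = 255.4 W/m².
For an isothermal sphere T⁴ = (1−a)S/(4σ) = 1.126×10⁹ K⁴.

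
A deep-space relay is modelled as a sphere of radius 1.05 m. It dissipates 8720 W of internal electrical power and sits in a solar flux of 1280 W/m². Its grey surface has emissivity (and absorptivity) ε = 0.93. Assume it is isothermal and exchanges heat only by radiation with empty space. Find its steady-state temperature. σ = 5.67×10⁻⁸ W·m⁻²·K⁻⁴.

At steady state, absorbed solar power + internal power = radiated power.
Absorbed: α·S·A_cross = 0.93·1280·3.464 = 4123 W (cross-section πr²).
Total input = 4123 + 8720 = 12840 W.
Radiated: εσ·A_surf·T⁴ with A_surf = 4πr² = 13.85 m².
T⁴ = 12840/(0.93·5.67×10⁻⁸·13.85) = 1.758×10¹⁰ K⁴.

T ≈ 364 K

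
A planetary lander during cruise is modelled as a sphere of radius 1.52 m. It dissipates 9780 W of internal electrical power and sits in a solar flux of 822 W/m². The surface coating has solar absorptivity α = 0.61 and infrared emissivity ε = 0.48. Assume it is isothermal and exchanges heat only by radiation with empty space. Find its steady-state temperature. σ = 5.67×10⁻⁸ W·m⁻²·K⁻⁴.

T ≈ 361 K

At steady state, absorbed solar power + internal power = radiated power.
Absorbed: α·S·A_cross = 0.61·822·7.258 = 3639 W (cross-section πr²).
Total input = 3639 + 9780 = 13420 W.
Radiated: εσ·A_surf·T⁴ with A_surf = 4πr² = 29.03 m².
T⁴ = 13420/(0.48·5.67×10⁻⁸·29.03) = 1.698×10¹⁰ K⁴.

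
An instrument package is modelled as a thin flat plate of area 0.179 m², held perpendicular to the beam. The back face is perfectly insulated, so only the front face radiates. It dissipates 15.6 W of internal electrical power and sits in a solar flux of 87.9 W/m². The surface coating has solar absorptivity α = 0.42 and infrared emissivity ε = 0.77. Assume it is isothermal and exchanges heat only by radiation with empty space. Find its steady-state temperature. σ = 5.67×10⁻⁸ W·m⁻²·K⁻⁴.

At steady state, absorbed solar power + internal power = radiated power.
Absorbed: α·S·A_cross = 0.42·87.9·0.1790 = 6.608 W (cross-section A).
Total input = 6.608 + 15.6 = 22.21 W.
Radiated: εσ·A_surf·T⁴ with A_surf = A = 0.1790 m².
T⁴ = 22.21/(0.77·5.67×10⁻⁸·0.1790) = 2.842×10⁹ K⁴.

T ≈ 231 K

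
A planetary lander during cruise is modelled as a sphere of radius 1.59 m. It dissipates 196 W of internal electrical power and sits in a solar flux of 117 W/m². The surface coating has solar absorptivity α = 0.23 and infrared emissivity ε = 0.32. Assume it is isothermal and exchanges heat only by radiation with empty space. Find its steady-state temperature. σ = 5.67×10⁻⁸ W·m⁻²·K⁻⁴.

At steady state, absorbed solar power + internal power = radiated power.
Absorbed: α·S·A_cross = 0.23·117·7.942 = 213.7 W (cross-section πr²).
Total input = 213.7 + 196 = 409.7 W.
Radiated: εσ·A_surf·T⁴ with A_surf = 4πr² = 31.77 m².
T⁴ = 409.7/(0.32·5.67×10⁻⁸·31.77) = 7.108×10⁸ K⁴.

T ≈ 163 K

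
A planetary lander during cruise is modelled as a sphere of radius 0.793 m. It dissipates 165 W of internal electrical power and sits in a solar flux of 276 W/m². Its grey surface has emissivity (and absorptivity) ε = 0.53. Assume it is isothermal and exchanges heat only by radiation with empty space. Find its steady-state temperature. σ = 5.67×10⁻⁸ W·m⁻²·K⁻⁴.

T ≈ 209 K

At steady state, absorbed solar power + internal power = radiated power.
Absorbed: α·S·A_cross = 0.53·276·1.976 = 289.0 W (cross-section πr²).
Total input = 289.0 + 165 = 454.0 W.
Radiated: εσ·A_surf·T⁴ with A_surf = 4πr² = 7.902 m².
T⁴ = 454.0/(0.53·5.67×10⁻⁸·7.902) = 1.912×10⁹ K⁴.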